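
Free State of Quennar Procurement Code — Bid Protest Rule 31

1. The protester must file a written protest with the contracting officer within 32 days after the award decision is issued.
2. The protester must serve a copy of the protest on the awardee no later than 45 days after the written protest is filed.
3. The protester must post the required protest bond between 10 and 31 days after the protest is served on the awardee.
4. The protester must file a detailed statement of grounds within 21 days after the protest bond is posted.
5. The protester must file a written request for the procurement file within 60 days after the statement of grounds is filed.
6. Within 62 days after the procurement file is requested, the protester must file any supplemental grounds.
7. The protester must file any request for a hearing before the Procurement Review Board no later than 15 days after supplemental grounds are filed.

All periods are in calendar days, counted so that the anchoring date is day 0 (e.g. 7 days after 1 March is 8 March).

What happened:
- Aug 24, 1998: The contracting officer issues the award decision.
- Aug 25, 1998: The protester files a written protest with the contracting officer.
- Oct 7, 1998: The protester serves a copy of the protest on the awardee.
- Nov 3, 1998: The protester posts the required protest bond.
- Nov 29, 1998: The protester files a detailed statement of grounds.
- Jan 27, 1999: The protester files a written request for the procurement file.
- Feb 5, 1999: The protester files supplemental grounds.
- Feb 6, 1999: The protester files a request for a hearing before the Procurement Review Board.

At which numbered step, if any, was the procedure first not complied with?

Step 1: 32 days after Aug 24, 1998 (when the award decision is issued) is Sep 25, 1998; done Aug 25, 1998 — timely.
Step 2: 45 days after Aug 25, 1998 (when the written protest is filed) is Oct 9, 1998; Oct 7, 1998 is within that limit.
Step 3: the window is 10–31 days after Oct 7, 1998 (when the protest is served on the awardee), so Oct 17, 1998 through Nov 7, 1998; Nov 3, 1998 falls inside that range.
Step 4: 21 days after Nov 3, 1998 (when the protest bond is posted) is Nov 24, 1998; Nov 29, 1998 misses that deadline by 5 days.
That is the first point of non-compliance.

Step 4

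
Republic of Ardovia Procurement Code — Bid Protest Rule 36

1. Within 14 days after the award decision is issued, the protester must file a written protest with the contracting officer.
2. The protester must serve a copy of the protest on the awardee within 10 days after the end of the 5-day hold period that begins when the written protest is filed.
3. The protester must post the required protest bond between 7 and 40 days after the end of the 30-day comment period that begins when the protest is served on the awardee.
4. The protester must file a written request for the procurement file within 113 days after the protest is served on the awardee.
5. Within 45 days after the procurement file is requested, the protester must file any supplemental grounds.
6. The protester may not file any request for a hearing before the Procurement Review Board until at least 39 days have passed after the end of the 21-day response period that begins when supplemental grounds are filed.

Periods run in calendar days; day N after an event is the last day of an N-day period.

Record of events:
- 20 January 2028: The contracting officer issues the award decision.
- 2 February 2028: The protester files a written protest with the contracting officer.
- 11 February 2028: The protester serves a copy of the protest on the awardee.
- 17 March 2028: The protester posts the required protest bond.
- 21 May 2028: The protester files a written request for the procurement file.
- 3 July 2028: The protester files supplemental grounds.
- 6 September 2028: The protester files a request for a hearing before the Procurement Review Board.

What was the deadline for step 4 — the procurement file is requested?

3 June 2028

Step 4 runs from 11 February 2028, when the protest is served on the awardee. 113 days after 11 February 2028 is 3 June 2028.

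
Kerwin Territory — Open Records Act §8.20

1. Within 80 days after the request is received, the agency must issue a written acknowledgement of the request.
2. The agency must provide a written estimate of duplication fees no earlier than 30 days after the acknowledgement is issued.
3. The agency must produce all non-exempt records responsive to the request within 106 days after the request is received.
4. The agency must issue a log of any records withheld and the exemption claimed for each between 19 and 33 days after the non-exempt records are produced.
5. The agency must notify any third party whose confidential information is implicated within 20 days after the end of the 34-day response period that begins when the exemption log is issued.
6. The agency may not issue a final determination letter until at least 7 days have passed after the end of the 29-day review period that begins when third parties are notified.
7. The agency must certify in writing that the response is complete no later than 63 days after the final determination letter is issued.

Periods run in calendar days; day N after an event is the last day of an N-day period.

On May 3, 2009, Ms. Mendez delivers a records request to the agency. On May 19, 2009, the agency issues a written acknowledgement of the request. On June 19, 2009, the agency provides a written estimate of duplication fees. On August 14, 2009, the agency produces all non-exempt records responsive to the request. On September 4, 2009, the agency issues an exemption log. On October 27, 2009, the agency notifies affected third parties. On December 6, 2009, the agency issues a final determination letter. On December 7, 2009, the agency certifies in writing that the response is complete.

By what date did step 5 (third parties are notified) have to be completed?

The exemption log is issued on September 4, 2009; the 34-day response period therefore ends October 8, 2009, and step 5 runs from that date. 20 days after October 8, 2009 is October 28, 2009.

October 28, 2009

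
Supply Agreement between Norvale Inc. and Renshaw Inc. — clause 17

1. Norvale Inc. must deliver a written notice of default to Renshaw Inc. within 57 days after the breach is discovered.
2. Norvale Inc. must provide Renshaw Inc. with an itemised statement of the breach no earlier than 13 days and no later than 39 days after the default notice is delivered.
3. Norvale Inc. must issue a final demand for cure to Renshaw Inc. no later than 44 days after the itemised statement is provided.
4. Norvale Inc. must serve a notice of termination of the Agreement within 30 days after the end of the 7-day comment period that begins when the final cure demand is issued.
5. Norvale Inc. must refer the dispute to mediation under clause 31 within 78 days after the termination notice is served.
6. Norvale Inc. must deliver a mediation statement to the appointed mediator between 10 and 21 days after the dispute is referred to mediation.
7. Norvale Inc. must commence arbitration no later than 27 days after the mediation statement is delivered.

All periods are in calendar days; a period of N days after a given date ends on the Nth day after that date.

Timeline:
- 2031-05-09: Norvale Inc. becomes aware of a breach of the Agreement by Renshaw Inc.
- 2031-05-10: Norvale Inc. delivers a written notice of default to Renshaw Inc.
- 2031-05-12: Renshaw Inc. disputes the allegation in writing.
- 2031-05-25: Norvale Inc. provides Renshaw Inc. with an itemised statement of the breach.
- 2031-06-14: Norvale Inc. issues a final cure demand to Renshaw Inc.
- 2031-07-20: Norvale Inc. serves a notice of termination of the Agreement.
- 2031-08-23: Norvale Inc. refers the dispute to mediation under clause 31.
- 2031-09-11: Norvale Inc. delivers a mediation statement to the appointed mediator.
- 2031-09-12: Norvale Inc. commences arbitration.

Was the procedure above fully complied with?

(1) due by 2031-05-09 + 57 days = 2031-07-05; completed 2031-05-10, before the deadline.
(2) the permitted window runs from 2031-05-10 + 13 = 2031-05-23 to 2031-05-10 + 39 = 2031-06-18; done 2031-05-25 — within the window.
(3) due by 2031-05-25 + 44 days = 2031-07-08; 2031-06-14 is within that limit.
(4) due by 2031-06-21 + 30 days = 2031-07-21; completed 2031-07-20, before the deadline.
(5) due by 2031-07-20 + 78 days = 2031-10-06; 2031-08-23 is within that limit.
(6) the permitted window runs from 2031-08-23 + 10 = 2031-09-02 to 2031-08-23 + 21 = 2031-09-13; 2031-09-11 falls inside that range.
(7) due by 2031-09-11 + 27 days = 2031-10-08; 2031-09-12 is within that limit.

Yes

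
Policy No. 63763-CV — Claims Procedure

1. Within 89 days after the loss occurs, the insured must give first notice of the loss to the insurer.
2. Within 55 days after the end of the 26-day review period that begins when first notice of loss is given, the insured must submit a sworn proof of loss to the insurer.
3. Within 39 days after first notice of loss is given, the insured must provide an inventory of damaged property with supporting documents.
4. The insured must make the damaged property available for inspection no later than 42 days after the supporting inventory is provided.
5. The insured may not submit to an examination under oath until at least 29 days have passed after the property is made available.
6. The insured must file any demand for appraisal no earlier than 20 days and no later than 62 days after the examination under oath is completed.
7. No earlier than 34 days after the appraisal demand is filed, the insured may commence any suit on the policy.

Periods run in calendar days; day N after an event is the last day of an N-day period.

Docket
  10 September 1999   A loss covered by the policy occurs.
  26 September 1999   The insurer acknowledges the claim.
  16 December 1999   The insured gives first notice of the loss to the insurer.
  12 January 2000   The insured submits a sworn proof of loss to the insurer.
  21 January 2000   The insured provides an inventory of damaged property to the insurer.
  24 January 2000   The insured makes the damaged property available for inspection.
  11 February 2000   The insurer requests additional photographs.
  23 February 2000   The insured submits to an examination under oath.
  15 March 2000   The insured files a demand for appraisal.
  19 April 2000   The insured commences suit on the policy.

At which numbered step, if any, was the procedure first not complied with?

Step 1

Step 1 — counting 89 days from 10 September 1999 (when the loss occurs) gives a deadline of 8 December 1999; not done until 16 December 1999, 8 days after the deadline.
No need to go further; step 1 was not satisfied.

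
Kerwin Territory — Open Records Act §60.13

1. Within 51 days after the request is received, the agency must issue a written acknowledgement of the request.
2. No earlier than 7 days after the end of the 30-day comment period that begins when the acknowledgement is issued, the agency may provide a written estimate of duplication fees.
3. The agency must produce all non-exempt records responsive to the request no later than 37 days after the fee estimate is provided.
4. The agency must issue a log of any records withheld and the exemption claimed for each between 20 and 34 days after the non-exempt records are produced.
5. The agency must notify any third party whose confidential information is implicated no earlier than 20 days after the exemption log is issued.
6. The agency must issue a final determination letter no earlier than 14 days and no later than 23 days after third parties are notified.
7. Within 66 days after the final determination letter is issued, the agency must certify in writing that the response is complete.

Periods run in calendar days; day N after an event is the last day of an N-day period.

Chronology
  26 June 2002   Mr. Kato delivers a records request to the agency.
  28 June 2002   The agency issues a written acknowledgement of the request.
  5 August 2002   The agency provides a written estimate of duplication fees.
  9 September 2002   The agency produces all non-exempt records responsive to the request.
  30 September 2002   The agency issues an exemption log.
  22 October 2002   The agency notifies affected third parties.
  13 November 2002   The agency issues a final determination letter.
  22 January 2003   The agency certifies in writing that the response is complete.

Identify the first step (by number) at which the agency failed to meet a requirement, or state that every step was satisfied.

Step 7

Step 1 — counting 51 days from 26 June 2002 (when the request is received) gives a deadline of 16 August 2002; 28 June 2002 is within that limit.
Step 2 — must wait 7 days from 28 July 2002 (end of the 30-day comment period, which began when the acknowledgement is issued on 28 June 2002), so not before 4 August 2002; 5 August 2002 is on or after that date.
Step 3 — counting 37 days from 5 August 2002 (when the fee estimate is provided) gives a deadline of 11 September 2002; completed 9 September 2002, before the deadline.
Step 4 — 20 and 34 days from 9 September 2002 (when the non-exempt records are produced) are 29 September 2002 and 13 October 2002 respectively; done 30 September 2002 — within the window.
Step 5 — must wait 20 days from 30 September 2002 (when the exemption log is issued), so not before 20 October 2002; done 22 October 2002, after the minimum wait.
Step 6 — 14 and 23 days from 22 October 2002 (when third parties are notified) are 5 November 2002 and 14 November 2002 respectively; 13 November 2002 falls inside that range.
Step 7 — counting 66 days from 13 November 2002 (when the final determination letter is issued) gives a deadline of 18 January 2003; not done until 22 January 2003, 4 days after the deadline.
The analysis stops there.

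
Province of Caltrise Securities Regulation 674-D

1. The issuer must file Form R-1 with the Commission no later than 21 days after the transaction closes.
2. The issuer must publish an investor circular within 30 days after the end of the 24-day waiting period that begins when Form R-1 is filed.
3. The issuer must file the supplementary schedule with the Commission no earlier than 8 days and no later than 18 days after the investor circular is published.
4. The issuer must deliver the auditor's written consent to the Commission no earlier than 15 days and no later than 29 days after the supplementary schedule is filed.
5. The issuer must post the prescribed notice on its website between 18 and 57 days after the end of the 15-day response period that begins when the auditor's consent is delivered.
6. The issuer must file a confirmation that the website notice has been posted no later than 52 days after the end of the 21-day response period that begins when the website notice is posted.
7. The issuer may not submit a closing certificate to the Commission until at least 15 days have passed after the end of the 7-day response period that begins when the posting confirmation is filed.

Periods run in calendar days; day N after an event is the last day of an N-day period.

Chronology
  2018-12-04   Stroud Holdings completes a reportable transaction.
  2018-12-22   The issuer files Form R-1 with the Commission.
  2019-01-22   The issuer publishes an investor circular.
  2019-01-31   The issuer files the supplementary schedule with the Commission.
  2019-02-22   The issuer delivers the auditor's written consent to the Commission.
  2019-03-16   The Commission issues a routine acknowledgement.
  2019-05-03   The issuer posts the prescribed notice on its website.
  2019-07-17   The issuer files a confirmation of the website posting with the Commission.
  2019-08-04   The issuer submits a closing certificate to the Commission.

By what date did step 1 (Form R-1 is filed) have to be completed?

2018-12-25

Step 1 runs from 2018-12-04, when the transaction closes. 21 days after 2018-12-04 is 2018-12-25.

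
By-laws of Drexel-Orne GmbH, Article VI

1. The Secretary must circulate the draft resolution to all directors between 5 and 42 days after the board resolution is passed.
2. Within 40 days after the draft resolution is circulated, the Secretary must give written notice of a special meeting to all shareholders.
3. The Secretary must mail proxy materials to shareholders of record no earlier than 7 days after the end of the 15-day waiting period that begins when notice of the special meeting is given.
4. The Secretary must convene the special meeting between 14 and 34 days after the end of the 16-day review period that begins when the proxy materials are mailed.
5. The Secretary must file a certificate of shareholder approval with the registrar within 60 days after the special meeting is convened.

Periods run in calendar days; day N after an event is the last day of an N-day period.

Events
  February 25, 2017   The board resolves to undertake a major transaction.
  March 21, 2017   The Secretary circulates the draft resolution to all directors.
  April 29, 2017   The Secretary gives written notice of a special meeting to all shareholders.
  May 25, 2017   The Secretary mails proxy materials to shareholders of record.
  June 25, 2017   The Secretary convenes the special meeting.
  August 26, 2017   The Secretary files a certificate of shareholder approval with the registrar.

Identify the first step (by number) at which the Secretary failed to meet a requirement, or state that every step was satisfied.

Step 5

Step 1: the window is 5–42 days after February 25, 2017 (when the board resolution is passed), so March 2, 2017 through April 8, 2017; done March 21, 2017 — within the window.
Step 2: 40 days after March 21, 2017 (when the draft resolution is circulated) is April 30, 2017; done April 29, 2017 — timely.
Step 3: the earliest permitted date is 7 days after May 14, 2017 (end of the 15-day waiting period, which began when notice of the special meeting is given on April 29, 2017), i.e. May 21, 2017; May 25, 2017 is on or after that date.
Step 4: the window is 14–34 days after June 10, 2017 (end of the 16-day review period, which began when the proxy materials are mailed on May 25, 2017), so June 24, 2017 through July 14, 2017; June 25, 2017 falls inside that range.
Step 5: 60 days after June 25, 2017 (when the special meeting is convened) is August 24, 2017; not done until August 26, 2017, 2 days after the deadline.
The procedure was therefore not followed at step 5.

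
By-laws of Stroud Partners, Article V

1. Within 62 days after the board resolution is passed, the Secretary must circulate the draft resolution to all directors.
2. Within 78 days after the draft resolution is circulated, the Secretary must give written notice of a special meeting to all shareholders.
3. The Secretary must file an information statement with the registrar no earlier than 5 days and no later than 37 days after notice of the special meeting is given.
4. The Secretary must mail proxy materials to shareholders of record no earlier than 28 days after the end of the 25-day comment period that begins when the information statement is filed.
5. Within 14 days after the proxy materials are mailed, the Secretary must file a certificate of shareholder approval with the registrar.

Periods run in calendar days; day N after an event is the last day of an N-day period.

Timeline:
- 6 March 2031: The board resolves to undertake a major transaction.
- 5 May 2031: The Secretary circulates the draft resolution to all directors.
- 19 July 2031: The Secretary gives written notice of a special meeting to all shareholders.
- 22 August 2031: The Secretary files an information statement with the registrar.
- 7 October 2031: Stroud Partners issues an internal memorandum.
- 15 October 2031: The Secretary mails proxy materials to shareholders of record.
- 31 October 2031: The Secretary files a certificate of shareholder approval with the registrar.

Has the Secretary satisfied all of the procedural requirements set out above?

No

(1) due by 6 March 2031 + 62 days = 7 May 2031; completed 5 May 2031, before the deadline.
(2) due by 5 May 2031 + 78 days = 22 July 2031; completed 19 July 2031, before the deadline.
(3) the permitted window runs from 19 July 2031 + 5 = 24 July 2031 to 19 July 2031 + 37 = 25 August 2031; 22 August 2031 falls inside that range.
(4) permitted from 16 September 2031 + 28 days = 14 October 2031 onward; 15 October 2031 is on or after that date.
(5) due by 15 October 2031 + 14 days = 29 October 2031; 31 October 2031 misses that deadline by 2 days.
Later steps need not be reached.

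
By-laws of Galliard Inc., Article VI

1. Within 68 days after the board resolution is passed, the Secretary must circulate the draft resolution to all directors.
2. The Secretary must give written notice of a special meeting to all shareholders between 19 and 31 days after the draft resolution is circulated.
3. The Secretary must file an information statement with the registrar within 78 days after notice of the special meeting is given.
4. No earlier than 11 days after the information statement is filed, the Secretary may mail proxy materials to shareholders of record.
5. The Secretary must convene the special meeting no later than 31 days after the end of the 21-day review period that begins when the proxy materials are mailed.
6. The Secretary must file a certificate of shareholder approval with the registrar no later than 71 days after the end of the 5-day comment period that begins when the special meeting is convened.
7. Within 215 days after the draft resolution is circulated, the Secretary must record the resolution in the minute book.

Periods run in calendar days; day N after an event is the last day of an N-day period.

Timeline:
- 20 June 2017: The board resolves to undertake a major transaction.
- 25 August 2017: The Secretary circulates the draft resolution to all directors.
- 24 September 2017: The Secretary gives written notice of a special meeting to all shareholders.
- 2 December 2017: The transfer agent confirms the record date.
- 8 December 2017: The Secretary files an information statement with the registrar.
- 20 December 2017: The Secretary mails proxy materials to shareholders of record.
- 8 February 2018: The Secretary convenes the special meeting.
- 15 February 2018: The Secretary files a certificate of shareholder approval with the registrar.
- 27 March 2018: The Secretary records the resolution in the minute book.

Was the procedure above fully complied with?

Step 1 — counting 68 days from 20 June 2017 (when the board resolution is passed) gives a deadline of 27 August 2017; completed 25 August 2017, before the deadline.
Step 2 — 19 and 31 days from 25 August 2017 (when the draft resolution is circulated) are 13 September 2017 and 25 September 2017 respectively; done 24 September 2017 — within the window.
Step 3 — counting 78 days from 24 September 2017 (when notice of the special meeting is given) gives a deadline of 11 December 2017; done 8 December 2017 — timely.
Step 4 — must wait 11 days from 8 December 2017 (when the information statement is filed), so not before 19 December 2017; done 20 December 2017 — permitted.
Step 5 — counting 31 days from 10 January 2018 (end of the 21-day review period, which began when the proxy materials are mailed on 20 December 2017) gives a deadline of 10 February 2018; done 8 February 2018 — timely.
Step 6 — counting 71 days from 13 February 2018 (end of the 5-day comment period, which began when the special meeting is convened on 8 February 2018) gives a deadline of 25 April 2018; completed 15 February 2018, before the deadline.
Step 7 — counting 215 days from 25 August 2017 (when the draft resolution is circulated) gives a deadline of 28 March 2018; 27 March 2018 is within that limit.

Yes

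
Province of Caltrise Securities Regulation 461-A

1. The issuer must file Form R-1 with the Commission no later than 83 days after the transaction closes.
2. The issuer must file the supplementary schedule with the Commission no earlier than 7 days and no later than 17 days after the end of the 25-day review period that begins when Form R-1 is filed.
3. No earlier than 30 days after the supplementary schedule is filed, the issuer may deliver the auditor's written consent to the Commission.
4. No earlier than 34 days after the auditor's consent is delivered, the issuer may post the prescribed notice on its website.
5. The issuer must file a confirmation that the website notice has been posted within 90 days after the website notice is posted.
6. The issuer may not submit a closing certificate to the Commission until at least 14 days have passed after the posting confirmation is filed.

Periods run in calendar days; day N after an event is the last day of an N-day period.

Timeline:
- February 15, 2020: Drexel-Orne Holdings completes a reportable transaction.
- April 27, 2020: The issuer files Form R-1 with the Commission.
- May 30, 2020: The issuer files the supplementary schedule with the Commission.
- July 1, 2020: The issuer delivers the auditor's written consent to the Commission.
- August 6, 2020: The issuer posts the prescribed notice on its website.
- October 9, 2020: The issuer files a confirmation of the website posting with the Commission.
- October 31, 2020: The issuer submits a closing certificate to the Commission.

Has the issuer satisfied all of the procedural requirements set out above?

(1) due by February 15, 2020 + 83 days = May 8, 2020; done April 27, 2020 — timely.
(2) the permitted window runs from May 22, 2020 + 7 = May 29, 2020 to May 22, 2020 + 17 = June 8, 2020; May 30, 2020 falls inside that range.
(3) permitted from May 30, 2020 + 30 days = June 29, 2020 onward; done July 1, 2020, after the minimum wait.
(4) permitted from July 1, 2020 + 34 days = August 4, 2020 onward; done August 6, 2020, after the minimum wait.
(5) due by August 6, 2020 + 90 days = November 4, 2020; completed October 9, 2020, before the deadline.
(6) permitted from October 9, 2020 + 14 days = October 23, 2020 onward; done October 31, 2020 — permitted.

Yes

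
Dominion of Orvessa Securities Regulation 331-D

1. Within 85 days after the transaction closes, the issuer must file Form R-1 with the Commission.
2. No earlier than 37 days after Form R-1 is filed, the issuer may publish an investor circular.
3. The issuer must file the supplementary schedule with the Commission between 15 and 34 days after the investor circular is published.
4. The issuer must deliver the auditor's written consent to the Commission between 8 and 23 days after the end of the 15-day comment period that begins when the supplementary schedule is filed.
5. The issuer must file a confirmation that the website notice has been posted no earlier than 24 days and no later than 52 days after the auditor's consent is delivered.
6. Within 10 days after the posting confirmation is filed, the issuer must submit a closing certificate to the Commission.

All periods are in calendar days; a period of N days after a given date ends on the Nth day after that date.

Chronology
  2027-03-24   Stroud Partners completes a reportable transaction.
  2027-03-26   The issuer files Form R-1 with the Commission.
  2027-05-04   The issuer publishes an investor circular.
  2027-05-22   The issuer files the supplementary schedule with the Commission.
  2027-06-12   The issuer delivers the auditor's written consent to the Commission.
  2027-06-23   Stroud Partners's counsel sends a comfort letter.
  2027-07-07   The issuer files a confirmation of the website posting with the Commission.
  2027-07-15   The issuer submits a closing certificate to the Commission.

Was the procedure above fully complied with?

No

Step 1 — counting 85 days from 2027-03-24 (when the transaction closes) gives a deadline of 2027-06-17; 2027-03-26 is within that limit.
Step 2 — must wait 37 days from 2027-03-26 (when Form R-1 is filed), so not before 2027-05-02; done 2027-05-04 — permitted.
Step 3 — 15 and 34 days from 2027-05-04 (when the investor circular is published) are 2027-05-19 and 2027-06-07 respectively; done 2027-05-22 — within the window.
Step 4 — 8 and 23 days from 2027-06-06 (end of the 15-day comment period, which began when the supplementary schedule is filed on 2027-05-22) are 2027-06-14 and 2027-06-29 respectively; done 2027-06-12 — 2 days before the window opened.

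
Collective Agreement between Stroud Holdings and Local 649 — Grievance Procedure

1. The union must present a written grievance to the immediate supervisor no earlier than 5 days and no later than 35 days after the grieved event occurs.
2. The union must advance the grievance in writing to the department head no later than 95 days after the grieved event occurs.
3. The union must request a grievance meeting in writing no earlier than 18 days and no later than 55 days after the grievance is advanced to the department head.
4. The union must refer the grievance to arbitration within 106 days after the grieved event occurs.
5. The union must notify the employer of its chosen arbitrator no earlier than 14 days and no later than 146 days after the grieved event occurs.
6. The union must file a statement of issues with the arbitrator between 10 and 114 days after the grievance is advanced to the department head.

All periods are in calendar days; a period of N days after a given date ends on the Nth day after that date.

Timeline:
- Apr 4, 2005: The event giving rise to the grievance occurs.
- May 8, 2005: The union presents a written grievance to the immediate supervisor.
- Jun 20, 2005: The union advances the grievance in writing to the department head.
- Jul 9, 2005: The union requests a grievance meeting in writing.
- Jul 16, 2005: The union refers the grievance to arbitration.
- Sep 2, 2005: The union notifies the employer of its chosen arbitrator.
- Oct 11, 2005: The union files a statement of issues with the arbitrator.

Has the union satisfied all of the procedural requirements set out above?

No

Step 1: the window is 5–35 days after Apr 4, 2005 (when the grieved event occurs), so Apr 9, 2005 through May 9, 2005; done May 8, 2005 — within the window.
Step 2: 95 days after Apr 4, 2005 (when the grieved event occurs) is Jul 8, 2005; completed Jun 20, 2005, before the deadline.
Step 3: the window is 18–55 days after Jun 20, 2005 (when the grievance is advanced to the department head), so Jul 8, 2005 through Aug 14, 2005; Jul 9, 2005 falls inside that range.
Step 4: 106 days after Apr 4, 2005 (when the grieved event occurs) is Jul 19, 2005; done Jul 16, 2005 — timely.
Step 5: the window is 14–146 days after Apr 4, 2005 (when the grieved event occurs), so Apr 18, 2005 through Aug 28, 2005; done Sep 2, 2005 — 5 days after the window closed.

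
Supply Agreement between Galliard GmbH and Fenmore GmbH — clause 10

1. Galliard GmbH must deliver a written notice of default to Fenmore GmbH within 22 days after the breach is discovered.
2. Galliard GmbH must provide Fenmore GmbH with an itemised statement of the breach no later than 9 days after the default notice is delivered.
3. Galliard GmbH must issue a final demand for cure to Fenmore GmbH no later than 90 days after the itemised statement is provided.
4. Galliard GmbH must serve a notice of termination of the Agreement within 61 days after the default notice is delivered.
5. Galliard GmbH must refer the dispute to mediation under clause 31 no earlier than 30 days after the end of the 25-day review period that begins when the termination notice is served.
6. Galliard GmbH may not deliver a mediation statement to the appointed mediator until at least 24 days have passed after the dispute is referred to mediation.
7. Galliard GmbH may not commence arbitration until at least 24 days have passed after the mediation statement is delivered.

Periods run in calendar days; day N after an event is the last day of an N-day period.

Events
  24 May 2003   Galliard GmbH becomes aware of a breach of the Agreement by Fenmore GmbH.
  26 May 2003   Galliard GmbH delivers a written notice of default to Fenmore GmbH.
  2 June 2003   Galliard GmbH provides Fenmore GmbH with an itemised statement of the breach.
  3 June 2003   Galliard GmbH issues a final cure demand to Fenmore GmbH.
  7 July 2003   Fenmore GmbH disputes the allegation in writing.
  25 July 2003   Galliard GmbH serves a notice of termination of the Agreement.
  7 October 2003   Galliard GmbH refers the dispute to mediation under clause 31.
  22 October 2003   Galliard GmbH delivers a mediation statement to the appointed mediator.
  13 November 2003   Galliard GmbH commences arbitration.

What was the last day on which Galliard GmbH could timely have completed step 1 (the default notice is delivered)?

Step 1 runs from 24 May 2003, when the breach is discovered. 22 days after 24 May 2003 is 15 June 2003.

15 June 2003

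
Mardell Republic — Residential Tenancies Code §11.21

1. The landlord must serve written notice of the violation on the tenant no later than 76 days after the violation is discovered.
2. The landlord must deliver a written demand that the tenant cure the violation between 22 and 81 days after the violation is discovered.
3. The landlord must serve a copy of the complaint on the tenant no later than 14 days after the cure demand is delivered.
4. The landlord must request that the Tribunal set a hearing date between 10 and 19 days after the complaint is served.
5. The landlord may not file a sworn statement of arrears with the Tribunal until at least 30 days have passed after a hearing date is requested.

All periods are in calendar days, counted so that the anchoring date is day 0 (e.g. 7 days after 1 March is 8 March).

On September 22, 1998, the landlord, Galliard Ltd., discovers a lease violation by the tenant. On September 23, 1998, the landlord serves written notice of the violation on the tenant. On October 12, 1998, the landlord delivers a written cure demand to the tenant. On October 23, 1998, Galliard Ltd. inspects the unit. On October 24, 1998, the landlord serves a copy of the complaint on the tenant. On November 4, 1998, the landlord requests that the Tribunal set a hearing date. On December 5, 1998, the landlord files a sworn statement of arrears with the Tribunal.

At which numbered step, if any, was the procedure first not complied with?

Step 2

Step 1 — counting 76 days from September 22, 1998 (when the violation is discovered) gives a deadline of December 7, 1998; September 23, 1998 is within that limit.
Step 2 — 22 and 81 days from September 22, 1998 (when the violation is discovered) are October 14, 1998 and December 12, 1998 respectively; October 12, 1998 is 2 days too early.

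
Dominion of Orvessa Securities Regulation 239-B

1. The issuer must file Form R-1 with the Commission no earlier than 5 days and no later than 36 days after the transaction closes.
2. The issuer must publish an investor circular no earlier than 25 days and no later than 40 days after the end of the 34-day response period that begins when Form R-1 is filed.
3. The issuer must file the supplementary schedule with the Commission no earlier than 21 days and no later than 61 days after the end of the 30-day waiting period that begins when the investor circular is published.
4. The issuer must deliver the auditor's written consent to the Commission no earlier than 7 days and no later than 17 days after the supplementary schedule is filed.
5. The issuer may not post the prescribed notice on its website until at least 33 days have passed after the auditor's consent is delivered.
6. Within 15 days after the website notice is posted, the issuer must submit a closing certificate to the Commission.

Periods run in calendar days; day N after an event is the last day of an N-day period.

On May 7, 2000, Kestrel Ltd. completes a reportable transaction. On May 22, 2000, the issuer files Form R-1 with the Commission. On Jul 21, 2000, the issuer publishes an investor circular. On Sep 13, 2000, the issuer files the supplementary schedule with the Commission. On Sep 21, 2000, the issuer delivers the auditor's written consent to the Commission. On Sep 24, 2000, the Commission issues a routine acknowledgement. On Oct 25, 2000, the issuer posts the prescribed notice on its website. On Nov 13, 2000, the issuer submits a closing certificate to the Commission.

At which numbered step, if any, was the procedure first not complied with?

Step 1 — 5 and 36 days from May 7, 2000 (when the transaction closes) are May 12, 2000 and Jun 12, 2000 respectively; done May 22, 2000 — within the window.
Step 2 — 25 and 40 days from Jun 25, 2000 (end of the 34-day response period, which began when Form R-1 is filed on May 22, 2000) are Jul 20, 2000 and Aug 4, 2000 respectively; done Jul 21, 2000, which is between those dates.
Step 3 — 21 and 61 days from Aug 20, 2000 (end of the 30-day waiting period, which began when the investor circular is published on Jul 21, 2000) are Sep 10, 2000 and Oct 20, 2000 respectively; done Sep 13, 2000 — within the window.
Step 4 — 7 and 17 days from Sep 13, 2000 (when the supplementary schedule is filed) are Sep 20, 2000 and Sep 30, 2000 respectively; Sep 21, 2000 falls inside that range.
Step 5 — must wait 33 days from Sep 21, 2000 (when the auditor's consent is delivered), so not before Oct 24, 2000; done Oct 25, 2000, after the minimum wait.
Step 6 — counting 15 days from Oct 25, 2000 (when the website notice is posted) gives a deadline of Nov 9, 2000; done Nov 13, 2000 — 4 days late.
No need to go further; step 6 was not satisfied.

Step 6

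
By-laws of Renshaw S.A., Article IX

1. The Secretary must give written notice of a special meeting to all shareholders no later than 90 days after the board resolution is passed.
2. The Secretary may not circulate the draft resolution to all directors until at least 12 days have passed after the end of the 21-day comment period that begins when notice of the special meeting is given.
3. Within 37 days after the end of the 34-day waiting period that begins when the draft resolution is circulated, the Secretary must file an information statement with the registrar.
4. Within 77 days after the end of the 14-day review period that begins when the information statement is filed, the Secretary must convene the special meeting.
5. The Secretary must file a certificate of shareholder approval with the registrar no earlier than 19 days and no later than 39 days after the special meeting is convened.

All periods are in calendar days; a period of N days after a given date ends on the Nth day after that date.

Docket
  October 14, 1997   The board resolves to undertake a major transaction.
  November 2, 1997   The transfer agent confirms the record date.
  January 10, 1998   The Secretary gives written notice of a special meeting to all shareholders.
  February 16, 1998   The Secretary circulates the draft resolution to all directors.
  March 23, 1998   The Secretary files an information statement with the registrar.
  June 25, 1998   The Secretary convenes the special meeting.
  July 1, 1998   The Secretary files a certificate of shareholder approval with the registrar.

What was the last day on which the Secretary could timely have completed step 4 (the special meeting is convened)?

June 22, 1998

The information statement is filed on March 23, 1998; the 14-day review period therefore ends April 6, 1998, and step 4 runs from that date. 77 days after April 6, 1998 is June 22, 1998.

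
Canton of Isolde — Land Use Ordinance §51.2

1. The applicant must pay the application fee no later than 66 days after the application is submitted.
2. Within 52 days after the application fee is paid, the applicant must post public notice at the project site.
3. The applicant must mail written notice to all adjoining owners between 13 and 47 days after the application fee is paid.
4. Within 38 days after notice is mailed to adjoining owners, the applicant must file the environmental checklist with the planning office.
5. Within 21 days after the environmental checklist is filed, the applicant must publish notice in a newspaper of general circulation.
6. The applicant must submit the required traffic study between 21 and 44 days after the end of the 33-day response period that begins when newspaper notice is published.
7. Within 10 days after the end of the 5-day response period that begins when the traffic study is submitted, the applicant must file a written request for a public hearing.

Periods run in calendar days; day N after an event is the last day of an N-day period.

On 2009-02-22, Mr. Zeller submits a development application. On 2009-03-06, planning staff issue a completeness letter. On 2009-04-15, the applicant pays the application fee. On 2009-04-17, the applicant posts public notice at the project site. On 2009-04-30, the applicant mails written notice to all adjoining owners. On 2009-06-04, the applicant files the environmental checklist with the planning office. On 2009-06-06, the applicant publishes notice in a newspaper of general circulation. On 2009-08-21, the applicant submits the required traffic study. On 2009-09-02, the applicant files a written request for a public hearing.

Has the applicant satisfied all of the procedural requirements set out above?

Step 1 — counting 66 days from 2009-02-22 (when the application is submitted) gives a deadline of 2009-04-29; completed 2009-04-15, before the deadline.
Step 2 — counting 52 days from 2009-04-15 (when the application fee is paid) gives a deadline of 2009-06-06; completed 2009-04-17, before the deadline.
Step 3 — 13 and 47 days from 2009-04-15 (when the application fee is paid) are 2009-04-28 and 2009-06-01 respectively; done 2009-04-30 — within the window.
Step 4 — counting 38 days from 2009-04-30 (when notice is mailed to adjoining owners) gives a deadline of 2009-06-07; completed 2009-06-04, before the deadline.
Step 5 — counting 21 days from 2009-06-04 (when the environmental checklist is filed) gives a deadline of 2009-06-25; 2009-06-06 is within that limit.
Step 6 — 21 and 44 days from 2009-07-09 (end of the 33-day response period, which began when newspaper notice is published on 2009-06-06) are 2009-07-30 and 2009-08-22 respectively; done 2009-08-21, which is between those dates.
Step 7 — counting 10 days from 2009-08-26 (end of the 5-day response period, which began when the traffic study is submitted on 2009-08-21) gives a deadline of 2009-09-05; 2009-09-02 is within that limit.

Yes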